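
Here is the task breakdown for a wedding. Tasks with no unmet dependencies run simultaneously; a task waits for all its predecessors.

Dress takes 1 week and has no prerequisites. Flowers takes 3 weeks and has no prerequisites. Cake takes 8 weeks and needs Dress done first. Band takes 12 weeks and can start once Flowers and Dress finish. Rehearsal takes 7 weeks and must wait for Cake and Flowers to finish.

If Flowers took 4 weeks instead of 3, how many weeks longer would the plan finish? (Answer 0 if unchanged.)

0

Actual critical path: Dress→Cake→Rehearsal = 1+8+7 = 16 ⇒ 16 weeks.
Flowers has 1 week of float (longest path through it is 15).
No other chain overtakes it, so the finish is 16 weeks.
Change in finish: 16 − 16 = +0 weeks.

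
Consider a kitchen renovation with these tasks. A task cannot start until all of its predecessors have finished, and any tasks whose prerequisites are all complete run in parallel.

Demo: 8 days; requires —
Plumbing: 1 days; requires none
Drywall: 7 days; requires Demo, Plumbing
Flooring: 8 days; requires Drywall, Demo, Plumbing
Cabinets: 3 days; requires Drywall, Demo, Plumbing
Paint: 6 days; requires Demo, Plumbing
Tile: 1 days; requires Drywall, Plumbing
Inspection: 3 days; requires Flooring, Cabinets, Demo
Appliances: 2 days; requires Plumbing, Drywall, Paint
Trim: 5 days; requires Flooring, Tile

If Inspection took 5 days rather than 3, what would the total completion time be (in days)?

28

As given, the longest chain is Demo→Drywall→Flooring→Trim = 8+7+8+5 = 28, so the finish is 28 days.
The longest path through Inspection is only 26 days, so Inspection has float 2.
The binding chain switches to Demo→Drywall→Flooring→Inspection = 8+7+8+5 = 28; finish 28 days.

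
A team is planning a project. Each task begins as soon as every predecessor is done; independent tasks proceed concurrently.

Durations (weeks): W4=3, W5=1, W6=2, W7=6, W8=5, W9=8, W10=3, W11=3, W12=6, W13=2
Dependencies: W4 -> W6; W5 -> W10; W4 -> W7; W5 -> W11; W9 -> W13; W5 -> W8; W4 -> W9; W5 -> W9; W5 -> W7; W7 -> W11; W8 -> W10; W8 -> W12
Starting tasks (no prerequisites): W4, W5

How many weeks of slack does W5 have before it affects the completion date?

The longest chain is W4→W9→W13 = 3+8+2 = 13; overall finish 13 weeks.
Longest path through W5: 12 weeks (earliest finish 1, latest finish 2).
Float = 13 − 12 = 1.

1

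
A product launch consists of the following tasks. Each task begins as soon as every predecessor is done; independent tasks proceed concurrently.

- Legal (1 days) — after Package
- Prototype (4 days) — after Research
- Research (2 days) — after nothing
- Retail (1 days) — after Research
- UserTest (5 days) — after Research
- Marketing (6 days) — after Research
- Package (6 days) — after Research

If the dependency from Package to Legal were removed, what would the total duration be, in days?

With the dependency in place, Research→Package→Legal = 2+6+1 = 9 sets the finish at 9 days.
Without Package→Legal, Legal's earliest start moves from 8 to 0.
After: Research→Package = 2+6 = 8 → 8 days.

8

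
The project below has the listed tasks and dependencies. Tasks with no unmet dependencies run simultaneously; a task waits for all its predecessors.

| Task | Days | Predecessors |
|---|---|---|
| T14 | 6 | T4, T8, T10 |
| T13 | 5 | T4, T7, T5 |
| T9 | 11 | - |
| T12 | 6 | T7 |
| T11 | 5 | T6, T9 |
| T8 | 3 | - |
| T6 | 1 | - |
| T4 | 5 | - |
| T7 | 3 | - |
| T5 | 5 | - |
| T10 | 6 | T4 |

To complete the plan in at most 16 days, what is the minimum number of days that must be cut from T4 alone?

1

Current finish: 17 days; target: 16.
T4 is on every critical path, so each day cut from T4 cuts the finish by one (this holds down to a finish of 16).
Need 17 − 16 = 1 day off T4 → T4 becomes 4 days, finish becomes 16.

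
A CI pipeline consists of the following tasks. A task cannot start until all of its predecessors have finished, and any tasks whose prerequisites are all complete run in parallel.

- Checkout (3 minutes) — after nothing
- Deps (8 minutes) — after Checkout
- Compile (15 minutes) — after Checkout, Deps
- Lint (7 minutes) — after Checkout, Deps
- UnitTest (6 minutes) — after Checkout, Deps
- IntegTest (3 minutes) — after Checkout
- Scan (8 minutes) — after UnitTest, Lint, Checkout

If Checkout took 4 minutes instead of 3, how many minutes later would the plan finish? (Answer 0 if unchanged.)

Actual critical path: Checkout→Deps→Compile = 3+8+15 = 26 ⇒ 26 minutes.
Checkout is on the critical path; changing it to 4 makes that path 27 minutes.
That remains the longest chain; total 27 minutes.
Change in finish: 27 − 26 = +1 minutes.

1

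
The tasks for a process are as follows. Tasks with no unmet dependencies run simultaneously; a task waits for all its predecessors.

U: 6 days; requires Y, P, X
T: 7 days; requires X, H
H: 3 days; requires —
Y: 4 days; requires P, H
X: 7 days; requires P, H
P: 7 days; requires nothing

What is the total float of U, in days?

Critical path: P→X→T = 7+7+7 = 21, so the finish is 21 days.
The longest chain containing U totals 20 days.
Slack of U = 15 − 14 = 1 day.

1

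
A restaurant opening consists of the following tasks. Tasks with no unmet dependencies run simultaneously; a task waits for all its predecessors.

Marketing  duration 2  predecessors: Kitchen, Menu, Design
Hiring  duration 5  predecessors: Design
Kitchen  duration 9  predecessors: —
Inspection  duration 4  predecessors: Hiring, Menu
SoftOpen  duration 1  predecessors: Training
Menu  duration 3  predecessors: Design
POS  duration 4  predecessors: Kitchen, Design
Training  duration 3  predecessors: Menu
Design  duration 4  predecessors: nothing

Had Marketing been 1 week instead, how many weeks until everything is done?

Baseline: Design→Hiring→Inspection = 4+5+4 = 13 → 13 weeks.
Marketing has 2 weeks of float (longest path through it is 11).
That remains the longest chain; total 13 weeks.

13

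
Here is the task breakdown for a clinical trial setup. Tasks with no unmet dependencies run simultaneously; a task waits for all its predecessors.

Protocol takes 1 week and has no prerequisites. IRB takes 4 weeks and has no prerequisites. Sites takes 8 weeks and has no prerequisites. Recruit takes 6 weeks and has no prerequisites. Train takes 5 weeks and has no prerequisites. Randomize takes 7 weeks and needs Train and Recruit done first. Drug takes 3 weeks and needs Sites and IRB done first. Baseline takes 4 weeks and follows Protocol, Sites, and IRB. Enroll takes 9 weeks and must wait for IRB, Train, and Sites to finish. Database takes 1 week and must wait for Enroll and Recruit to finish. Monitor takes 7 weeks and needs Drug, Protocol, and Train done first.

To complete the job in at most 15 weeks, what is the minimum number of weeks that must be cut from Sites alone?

3

Current finish: 18 weeks; target: 15.
Sites is on every critical path, so each week cut from Sites cuts the finish by one (this holds down to a finish of 15).
Need 18 − 15 = 3 weeks off Sites → Sites becomes 5 weeks, finish becomes 15.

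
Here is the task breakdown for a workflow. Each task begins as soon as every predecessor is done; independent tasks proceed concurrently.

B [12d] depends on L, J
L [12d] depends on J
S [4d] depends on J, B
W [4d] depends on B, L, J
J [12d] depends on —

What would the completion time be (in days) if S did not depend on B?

With the dependency in place, J→L→B→W = 12+12+12+4 = 40 sets the finish at 40 days.
Without B→S, S's earliest start moves from 36 to 12.
New critical path: J→L→B→W = 12+12+12+4 = 40 ⇒ 40 days.

40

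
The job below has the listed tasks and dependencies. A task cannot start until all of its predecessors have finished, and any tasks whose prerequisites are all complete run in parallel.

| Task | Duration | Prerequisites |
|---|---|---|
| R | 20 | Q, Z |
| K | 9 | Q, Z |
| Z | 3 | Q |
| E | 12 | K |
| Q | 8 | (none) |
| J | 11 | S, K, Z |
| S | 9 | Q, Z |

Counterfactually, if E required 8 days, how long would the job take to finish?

As given, the longest chain is Q→Z→K→E = 8+3+9+12 = 32, so the finish is 32 days.
E lies on that path, so at 8 days the path becomes 28 days.
The binding chain switches to Q→Z→K→J = 8+3+9+11 = 31; finish 31 days.

31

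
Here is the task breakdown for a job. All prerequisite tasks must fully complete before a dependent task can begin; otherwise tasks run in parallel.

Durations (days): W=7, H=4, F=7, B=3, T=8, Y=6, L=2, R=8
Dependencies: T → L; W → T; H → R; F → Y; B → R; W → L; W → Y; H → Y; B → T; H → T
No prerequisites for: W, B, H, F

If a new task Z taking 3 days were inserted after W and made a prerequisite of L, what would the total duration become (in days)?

Originally the job takes 17 days.
With Z inserted, L now waits for max(T, W, Z).
New critical path: W→T→L = 7+8+2 = 17 ⇒ 17 days.

17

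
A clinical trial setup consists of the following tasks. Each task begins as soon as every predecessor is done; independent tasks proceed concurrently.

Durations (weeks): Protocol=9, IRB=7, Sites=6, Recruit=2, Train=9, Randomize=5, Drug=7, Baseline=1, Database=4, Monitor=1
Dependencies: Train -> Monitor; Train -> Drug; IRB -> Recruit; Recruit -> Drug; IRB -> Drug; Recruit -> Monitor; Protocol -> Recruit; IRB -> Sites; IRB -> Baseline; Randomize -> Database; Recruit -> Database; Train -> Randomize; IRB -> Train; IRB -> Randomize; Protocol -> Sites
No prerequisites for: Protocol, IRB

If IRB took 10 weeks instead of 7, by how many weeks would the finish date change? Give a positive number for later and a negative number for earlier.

Baseline: IRB→Train→Randomize→Database = 7+9+5+4 = 25 → 25 weeks.
IRB lies on that path, so at 10 weeks the path becomes 28 weeks.
No other chain overtakes it, so the finish is 28 weeks.
Change in finish: 28 − 25 = +3 weeks.

3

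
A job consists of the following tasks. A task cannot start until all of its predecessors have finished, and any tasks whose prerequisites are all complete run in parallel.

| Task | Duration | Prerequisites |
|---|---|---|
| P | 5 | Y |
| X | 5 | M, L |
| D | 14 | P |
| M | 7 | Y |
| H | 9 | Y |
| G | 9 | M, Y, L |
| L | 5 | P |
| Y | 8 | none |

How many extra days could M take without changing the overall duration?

Y→P→L→G = 8+5+5+9 = 27 sets the makespan at 27 days.
The longest chain containing M totals 24 days.
Slack of M = 11 − 8 = 3 days.

3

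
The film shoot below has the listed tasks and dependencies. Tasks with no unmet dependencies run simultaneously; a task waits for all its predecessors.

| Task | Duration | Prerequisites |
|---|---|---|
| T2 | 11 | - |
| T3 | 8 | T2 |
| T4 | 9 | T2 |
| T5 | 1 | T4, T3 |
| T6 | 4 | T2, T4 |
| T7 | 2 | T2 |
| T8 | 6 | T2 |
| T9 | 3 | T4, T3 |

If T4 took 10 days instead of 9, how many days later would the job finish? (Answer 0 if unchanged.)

The binding path is T2→T4→T6 = 11+9+4 = 24; finish at 24 days.
T4 is on the critical path; changing it to 10 makes that path 25 days.
That remains the longest chain; total 25 days.
Change in finish: 25 − 24 = +1 days.

1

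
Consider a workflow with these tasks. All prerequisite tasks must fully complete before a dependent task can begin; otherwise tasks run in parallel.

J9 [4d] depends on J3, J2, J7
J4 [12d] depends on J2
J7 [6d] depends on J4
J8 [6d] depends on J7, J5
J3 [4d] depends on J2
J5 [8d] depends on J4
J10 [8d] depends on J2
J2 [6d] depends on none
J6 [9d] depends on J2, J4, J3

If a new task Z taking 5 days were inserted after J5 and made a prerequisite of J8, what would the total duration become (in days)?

Originally the schedule takes 32 days.
With Z inserted, J8 now waits for max(J7, J5, Z).
New critical path: J2→J4→J5→Z→J8 = 6+12+8+5+6 = 37 ⇒ 37 days.

37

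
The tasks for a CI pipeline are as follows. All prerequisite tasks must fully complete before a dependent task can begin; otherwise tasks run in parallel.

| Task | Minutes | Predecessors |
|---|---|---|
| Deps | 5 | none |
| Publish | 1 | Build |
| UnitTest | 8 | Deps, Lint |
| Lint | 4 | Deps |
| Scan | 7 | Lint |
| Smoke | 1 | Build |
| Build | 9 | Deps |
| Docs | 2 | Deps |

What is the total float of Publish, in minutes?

2

Critical path: Deps→Lint→UnitTest = 5+4+8 = 17, so the finish is 17 minutes.
Publish finishes as early as 15 and must finish by 17.
Float = 17 − 15 = 2.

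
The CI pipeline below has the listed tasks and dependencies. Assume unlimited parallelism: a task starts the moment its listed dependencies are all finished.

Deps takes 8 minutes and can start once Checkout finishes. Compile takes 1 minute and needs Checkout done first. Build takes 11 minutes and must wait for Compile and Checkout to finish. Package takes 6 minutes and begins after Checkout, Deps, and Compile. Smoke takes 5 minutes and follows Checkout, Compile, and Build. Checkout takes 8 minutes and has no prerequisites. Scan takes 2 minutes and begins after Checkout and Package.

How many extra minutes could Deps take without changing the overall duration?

The longest chain is Checkout→Compile→Build→Smoke = 8+1+11+5 = 25; overall finish 25 minutes.
The longest chain containing Deps totals 24 minutes.
Slack of Deps = 9 − 8 = 1 minute.

1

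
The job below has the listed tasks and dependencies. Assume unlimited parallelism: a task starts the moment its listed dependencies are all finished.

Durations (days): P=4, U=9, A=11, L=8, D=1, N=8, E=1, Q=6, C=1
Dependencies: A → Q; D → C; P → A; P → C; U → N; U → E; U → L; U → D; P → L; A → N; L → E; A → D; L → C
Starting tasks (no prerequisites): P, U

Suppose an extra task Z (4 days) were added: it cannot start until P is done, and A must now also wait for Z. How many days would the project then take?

Originally the project takes 23 days.
With Z inserted, A now waits for max(P, Z).
New critical path: P→Z→A→N = 4+4+11+8 = 27 ⇒ 27 days.

27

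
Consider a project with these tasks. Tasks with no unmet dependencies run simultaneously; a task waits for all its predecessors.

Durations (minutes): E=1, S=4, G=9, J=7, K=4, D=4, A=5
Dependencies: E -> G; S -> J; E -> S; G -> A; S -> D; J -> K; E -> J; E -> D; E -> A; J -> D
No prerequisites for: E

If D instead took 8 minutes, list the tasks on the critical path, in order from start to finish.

E, S, J, D

Actual critical path: E→S→J→D = 1+4+7+4 = 16 ⇒ 16 minutes.
D lies on that path, so at 8 minutes the path becomes 20 minutes.
No other chain overtakes it, so the finish is 20 minutes.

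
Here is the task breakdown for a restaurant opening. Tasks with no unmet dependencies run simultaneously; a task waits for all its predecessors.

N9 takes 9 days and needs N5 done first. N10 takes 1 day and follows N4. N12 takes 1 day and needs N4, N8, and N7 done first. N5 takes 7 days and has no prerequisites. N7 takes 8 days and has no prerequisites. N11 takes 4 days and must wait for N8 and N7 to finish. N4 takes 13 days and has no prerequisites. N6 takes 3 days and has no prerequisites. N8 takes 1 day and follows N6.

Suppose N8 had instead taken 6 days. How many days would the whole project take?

Baseline: N5→N9 = 7+9 = 16 → 16 days.
The longest path through N8 is only 8 days, so N8 has float 8.
That remains the longest chain; total 16 days.

16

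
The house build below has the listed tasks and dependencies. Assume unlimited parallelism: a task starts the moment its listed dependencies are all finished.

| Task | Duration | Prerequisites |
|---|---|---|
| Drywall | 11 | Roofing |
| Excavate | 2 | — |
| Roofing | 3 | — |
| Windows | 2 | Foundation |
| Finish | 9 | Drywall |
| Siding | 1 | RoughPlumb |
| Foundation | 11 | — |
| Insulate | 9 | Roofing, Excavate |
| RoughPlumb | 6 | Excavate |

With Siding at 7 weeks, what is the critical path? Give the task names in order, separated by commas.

Baseline: Roofing→Drywall→Finish = 3+11+9 = 23 → 23 weeks.
The longest path through Siding is only 9 weeks, so Siding has float 14.
No other chain overtakes it, so the finish is 23 weeks.

Roofing, Drywall, Finish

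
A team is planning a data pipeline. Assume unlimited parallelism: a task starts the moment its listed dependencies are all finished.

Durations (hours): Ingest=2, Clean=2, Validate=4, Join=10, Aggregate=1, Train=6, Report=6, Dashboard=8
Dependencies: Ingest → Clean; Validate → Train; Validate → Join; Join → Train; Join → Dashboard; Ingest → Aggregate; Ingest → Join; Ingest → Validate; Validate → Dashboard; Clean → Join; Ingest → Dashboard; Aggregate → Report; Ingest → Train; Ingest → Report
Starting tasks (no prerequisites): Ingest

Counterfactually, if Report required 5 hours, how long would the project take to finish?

24

Critical path before the change: Ingest→Validate→Join→Dashboard = 2+4+10+8 = 24 giving 24 hours.
Report is off the critical path — its longest chain is 9 hours, giving 15 of slack.
No other chain overtakes it, so the finish is 24 hours.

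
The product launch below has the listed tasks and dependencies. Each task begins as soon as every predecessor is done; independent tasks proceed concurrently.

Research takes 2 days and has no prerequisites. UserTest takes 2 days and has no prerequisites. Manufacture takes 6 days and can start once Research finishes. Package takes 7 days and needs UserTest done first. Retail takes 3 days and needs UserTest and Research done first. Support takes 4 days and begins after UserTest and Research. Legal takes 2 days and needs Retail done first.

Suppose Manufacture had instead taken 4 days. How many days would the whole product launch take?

9

Actual critical path: UserTest→Package = 2+7 = 9 ⇒ 9 days.
Manufacture is off the critical path — its longest chain is 8 days, giving 1 of slack.
No other chain overtakes it, so the finish is 9 days.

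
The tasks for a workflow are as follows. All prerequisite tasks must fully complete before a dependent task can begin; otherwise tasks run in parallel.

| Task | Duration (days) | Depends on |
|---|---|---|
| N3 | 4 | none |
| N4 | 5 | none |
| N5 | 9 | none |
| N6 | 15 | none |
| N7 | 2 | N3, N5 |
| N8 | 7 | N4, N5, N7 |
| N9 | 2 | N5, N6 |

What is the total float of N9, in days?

1

The longest chain is N5→N7→N8 = 9+2+7 = 18; overall finish 18 days.
The longest chain containing N9 totals 17 days.
Float = 18 − 17 = 1.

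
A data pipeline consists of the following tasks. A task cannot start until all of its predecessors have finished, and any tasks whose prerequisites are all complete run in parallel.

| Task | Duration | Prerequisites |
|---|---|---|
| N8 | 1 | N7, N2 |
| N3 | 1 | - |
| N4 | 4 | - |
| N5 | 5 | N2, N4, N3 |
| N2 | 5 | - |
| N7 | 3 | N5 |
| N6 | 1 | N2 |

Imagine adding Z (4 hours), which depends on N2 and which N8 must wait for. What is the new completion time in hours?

Originally the schedule takes 14 hours.
With Z inserted, N8 now waits for max(N7, N2, Z).
New critical path: N2→N5→N7→N8 = 5+5+3+1 = 14 ⇒ 14 hours.

14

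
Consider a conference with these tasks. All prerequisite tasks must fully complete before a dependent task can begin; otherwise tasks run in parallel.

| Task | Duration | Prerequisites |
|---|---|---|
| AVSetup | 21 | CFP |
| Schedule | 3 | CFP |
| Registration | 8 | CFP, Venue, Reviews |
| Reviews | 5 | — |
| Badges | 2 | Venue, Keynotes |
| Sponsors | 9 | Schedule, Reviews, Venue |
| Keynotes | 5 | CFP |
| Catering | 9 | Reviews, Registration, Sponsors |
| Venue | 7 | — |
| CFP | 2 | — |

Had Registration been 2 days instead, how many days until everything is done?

25

Actual critical path: Venue→Sponsors→Catering = 7+9+9 = 25 ⇒ 25 days.
Registration has 1 day of float (longest path through it is 24).
The critical path is still Venue→Sponsors→Catering; finish is now 25 days.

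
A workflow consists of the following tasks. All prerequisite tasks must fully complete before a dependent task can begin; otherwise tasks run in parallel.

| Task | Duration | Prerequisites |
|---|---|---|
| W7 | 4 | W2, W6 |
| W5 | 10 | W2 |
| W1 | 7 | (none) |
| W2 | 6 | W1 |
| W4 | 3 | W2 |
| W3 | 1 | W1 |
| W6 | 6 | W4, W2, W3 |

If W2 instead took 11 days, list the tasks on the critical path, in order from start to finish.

W1, W2, W4, W6, W7

The binding path is W1→W2→W4→W6→W7 = 7+6+3+6+4 = 26; finish at 26 days.
Since W2 is critical, the +5 change carries straight to that chain (now 31 days).
That remains the longest chain; total 31 days.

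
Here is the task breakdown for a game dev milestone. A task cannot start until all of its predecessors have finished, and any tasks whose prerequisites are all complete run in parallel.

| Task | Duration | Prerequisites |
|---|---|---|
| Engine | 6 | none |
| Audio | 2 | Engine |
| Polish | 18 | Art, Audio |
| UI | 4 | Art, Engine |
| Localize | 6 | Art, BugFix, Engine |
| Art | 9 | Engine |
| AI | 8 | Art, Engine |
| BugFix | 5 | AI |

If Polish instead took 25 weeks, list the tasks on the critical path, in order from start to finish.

Actual critical path: Engine→Art→AI→BugFix→Localize = 6+9+8+5+6 = 34 ⇒ 34 weeks.
Polish has 1 week of float (longest path through it is 33).
Now Engine→Art→Polish = 6+9+25 = 40 is longest, so the finish becomes 40 weeks.

Engine, Art, Polish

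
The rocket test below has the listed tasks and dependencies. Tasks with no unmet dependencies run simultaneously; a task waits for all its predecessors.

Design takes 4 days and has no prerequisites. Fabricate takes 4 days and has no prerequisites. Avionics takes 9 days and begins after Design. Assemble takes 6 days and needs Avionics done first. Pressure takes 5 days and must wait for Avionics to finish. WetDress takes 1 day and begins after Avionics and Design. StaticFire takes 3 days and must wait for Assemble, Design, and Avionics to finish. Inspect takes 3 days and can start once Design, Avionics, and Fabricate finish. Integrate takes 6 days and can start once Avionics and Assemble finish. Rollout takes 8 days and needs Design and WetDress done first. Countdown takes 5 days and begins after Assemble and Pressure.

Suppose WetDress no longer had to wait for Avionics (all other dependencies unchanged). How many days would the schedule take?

Original critical path: Design→Avionics→Assemble→Integrate = 4+9+6+6 = 25 ⇒ 25 days.
Without Avionics→WetDress, WetDress's earliest start moves from 13 to 4.
After: Design→Avionics→Assemble→Integrate = 4+9+6+6 = 25 → 25 days.

25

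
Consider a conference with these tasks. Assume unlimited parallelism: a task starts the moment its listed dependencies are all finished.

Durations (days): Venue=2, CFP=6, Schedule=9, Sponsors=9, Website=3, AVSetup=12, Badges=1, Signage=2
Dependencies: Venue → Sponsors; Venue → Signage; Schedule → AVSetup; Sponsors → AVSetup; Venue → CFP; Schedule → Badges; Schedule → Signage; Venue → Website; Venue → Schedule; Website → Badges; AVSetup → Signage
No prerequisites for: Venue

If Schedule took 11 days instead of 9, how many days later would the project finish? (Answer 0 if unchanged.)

2

Critical path before the change: Venue→Schedule→AVSetup→Signage = 2+9+12+2 = 25 giving 25 days.
Schedule lies on that path, so at 11 days the path becomes 27 days.
No other chain overtakes it, so the finish is 27 days.
Change in finish: 27 − 25 = +2 days.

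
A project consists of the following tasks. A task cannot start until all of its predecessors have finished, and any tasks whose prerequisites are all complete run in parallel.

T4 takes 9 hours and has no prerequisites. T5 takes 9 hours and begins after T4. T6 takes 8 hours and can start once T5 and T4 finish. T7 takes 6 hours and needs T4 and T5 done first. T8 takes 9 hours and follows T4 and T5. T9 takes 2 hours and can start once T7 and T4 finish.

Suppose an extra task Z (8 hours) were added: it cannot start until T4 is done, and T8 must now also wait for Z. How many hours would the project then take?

27

Originally the project takes 27 hours.
With Z inserted, T8 now waits for max(T4, T5, Z).
New critical path: T4→T5→T8 = 9+9+9 = 27 ⇒ 27 hours.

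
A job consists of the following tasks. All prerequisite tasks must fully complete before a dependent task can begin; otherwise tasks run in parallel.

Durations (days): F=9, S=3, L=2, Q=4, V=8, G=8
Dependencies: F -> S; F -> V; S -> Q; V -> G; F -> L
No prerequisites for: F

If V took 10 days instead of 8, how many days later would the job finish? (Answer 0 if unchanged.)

2

As given, the longest chain is F→V→G = 9+8+8 = 25, so the finish is 25 days.
V lies on that path, so at 10 days the path becomes 27 days.
No other chain overtakes it, so the finish is 27 days.
Change in finish: 27 − 25 = +2 days.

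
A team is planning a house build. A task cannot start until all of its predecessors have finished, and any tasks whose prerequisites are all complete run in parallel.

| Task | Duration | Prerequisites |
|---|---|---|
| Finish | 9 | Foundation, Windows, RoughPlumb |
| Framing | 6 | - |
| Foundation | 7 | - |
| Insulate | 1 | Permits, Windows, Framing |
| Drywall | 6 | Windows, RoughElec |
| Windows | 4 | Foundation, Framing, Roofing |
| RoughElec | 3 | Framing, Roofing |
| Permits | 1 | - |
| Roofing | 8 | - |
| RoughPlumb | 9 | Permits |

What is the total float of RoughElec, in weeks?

4

Critical path: Roofing→Windows→Finish = 8+4+9 = 21, so the finish is 21 weeks.
The longest chain containing RoughElec totals 17 weeks.
So RoughElec can slip 15 − 11 = 4 weeks.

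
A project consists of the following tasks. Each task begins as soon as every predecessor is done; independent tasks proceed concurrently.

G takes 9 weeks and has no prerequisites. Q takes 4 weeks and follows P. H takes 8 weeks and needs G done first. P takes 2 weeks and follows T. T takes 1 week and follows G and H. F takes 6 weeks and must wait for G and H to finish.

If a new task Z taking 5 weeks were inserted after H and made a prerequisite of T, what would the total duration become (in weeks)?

29

Originally the job takes 24 weeks.
With Z inserted, T now waits for max(G, H, Z).
New critical path: G→H→Z→T→P→Q = 9+8+5+1+2+4 = 29 ⇒ 29 weeks.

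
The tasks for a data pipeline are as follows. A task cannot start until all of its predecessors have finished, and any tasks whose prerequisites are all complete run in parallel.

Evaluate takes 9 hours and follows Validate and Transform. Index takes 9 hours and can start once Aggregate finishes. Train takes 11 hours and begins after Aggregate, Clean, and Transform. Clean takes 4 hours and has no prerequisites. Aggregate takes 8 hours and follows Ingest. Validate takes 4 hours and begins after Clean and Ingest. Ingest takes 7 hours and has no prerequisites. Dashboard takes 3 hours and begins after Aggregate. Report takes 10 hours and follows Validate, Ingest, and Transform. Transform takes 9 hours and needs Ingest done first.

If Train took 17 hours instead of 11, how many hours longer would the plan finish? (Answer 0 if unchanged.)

6

Baseline: Ingest→Transform→Train = 7+9+11 = 27 → 27 hours.
Since Train is critical, the +6 change carries straight to that chain (now 33 hours).
No other chain overtakes it, so the finish is 33 hours.
Change in finish: 33 − 27 = +6 hours.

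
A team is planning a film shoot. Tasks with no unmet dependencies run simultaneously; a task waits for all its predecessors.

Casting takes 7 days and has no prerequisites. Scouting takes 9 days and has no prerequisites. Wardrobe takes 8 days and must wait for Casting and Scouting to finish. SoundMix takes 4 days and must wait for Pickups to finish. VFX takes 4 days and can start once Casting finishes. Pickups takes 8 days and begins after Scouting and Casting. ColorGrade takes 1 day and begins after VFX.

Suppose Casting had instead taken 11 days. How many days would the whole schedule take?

23

As given, the longest chain is Scouting→Pickups→SoundMix = 9+8+4 = 21, so the finish is 21 days.
Casting has 2 days of float (longest path through it is 19).
New critical path: Casting→Pickups→SoundMix = 11+8+4 = 23 ⇒ 23 days.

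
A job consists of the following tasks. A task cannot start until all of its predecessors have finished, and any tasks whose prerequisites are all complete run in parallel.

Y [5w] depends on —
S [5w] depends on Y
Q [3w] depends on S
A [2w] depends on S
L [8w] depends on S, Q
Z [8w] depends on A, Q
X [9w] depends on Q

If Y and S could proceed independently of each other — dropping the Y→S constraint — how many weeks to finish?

With the dependency in place, Y→S→Q→X = 5+5+3+9 = 22 sets the finish at 22 weeks.
Without Y→S, S's earliest start moves from 5 to 0.
After: S→Q→X = 5+3+9 = 17 → 17 weeks.

17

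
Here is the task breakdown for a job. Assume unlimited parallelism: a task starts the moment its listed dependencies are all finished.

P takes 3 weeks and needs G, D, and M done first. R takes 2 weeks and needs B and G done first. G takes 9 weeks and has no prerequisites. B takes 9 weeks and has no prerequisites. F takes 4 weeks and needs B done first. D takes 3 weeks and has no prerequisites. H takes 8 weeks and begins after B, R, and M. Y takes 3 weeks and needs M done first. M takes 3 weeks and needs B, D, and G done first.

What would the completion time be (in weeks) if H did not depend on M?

With the dependency in place, G→M→H = 9+3+8 = 20 sets the finish at 20 weeks.
Without M→H, H's earliest start moves from 12 to 11.
New critical path: G→R→H = 9+2+8 = 19 ⇒ 19 weeks.

19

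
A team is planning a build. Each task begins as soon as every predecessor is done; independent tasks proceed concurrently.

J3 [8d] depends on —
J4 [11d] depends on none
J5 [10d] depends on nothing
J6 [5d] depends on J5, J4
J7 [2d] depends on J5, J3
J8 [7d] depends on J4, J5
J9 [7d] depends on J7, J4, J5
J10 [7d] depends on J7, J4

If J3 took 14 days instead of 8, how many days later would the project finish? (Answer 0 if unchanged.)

Actual critical path: J5→J7→J9 = 10+2+7 = 19 ⇒ 19 days.
J3 is off the critical path — its longest chain is 17 days, giving 2 of slack.
New critical path: J3→J7→J9 = 14+2+7 = 23 ⇒ 23 days.
Change in finish: 23 − 19 = +4 days.

4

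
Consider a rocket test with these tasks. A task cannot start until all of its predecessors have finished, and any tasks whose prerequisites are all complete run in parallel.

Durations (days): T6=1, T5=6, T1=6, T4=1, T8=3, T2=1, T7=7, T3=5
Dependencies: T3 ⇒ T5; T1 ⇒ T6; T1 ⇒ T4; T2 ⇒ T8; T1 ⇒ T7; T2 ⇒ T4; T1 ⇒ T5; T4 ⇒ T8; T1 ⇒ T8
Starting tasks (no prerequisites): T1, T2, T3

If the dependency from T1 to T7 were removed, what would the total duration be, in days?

Original critical path: T1→T7 = 6+7 = 13 ⇒ 13 days.
Without T1→T7, T7's earliest start moves from 6 to 0.
After: T1→T5 = 6+6 = 12 → 12 days.

12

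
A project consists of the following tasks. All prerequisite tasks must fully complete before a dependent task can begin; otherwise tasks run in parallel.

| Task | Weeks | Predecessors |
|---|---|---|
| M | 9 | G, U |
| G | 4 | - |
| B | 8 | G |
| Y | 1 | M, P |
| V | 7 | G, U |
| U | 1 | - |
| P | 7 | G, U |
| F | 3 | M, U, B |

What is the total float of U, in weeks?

G→M→F = 4+9+3 = 16 sets the makespan at 16 weeks.
Longest path through U: 13 weeks (earliest finish 1, latest finish 4).
So U can slip 4 − 1 = 3 weeks.

3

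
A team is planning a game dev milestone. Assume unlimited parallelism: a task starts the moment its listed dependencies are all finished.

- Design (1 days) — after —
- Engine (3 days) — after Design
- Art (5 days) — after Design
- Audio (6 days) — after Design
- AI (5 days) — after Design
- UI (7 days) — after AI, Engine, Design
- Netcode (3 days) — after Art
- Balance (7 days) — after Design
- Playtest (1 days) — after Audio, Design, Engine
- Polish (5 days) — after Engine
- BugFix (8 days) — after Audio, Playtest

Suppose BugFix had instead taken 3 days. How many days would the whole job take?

13

Actual critical path: Design→Audio→Playtest→BugFix = 1+6+1+8 = 16 ⇒ 16 days.
BugFix lies on that path, so at 3 days the path becomes 11 days.
New critical path: Design→AI→UI = 1+5+7 = 13 ⇒ 13 days.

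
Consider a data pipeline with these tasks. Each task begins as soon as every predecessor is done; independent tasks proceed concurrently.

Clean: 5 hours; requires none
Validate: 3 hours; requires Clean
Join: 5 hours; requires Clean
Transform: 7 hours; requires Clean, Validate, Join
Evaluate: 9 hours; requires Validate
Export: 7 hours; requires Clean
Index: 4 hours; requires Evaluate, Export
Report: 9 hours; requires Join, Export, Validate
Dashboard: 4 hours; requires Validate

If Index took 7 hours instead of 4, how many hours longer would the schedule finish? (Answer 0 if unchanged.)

3

Actual critical path: Clean→Validate→Evaluate→Index = 5+3+9+4 = 21 ⇒ 21 hours.
Index is on the critical path; changing it to 7 makes that path 24 hours.
The critical path is still Clean→Validate→Evaluate→Index; finish is now 24 hours.
Change in finish: 24 − 21 = +3 hours.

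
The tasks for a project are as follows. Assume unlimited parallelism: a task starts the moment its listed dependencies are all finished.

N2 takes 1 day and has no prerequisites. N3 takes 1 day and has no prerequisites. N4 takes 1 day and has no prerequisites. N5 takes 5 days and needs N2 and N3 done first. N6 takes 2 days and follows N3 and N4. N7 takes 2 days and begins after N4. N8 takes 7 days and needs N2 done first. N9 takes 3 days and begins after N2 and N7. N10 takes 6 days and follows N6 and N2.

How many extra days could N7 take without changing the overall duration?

N3→N6→N10 = 1+2+6 = 9 sets the makespan at 9 days.
The longest chain containing N7 totals 6 days.
So N7 can slip 6 − 3 = 3 days.

3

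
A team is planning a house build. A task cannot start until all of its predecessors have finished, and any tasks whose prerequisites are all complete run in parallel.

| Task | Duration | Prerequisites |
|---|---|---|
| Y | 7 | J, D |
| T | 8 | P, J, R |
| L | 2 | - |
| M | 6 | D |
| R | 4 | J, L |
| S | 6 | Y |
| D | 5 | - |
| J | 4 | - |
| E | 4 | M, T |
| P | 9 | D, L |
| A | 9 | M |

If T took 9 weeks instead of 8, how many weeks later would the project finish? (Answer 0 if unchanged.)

1

The binding path is D→P→T→E = 5+9+8+4 = 26; finish at 26 weeks.
T lies on that path, so at 9 weeks the path becomes 27 weeks.
No other chain overtakes it, so the finish is 27 weeks.
Change in finish: 27 − 26 = +1 weeks.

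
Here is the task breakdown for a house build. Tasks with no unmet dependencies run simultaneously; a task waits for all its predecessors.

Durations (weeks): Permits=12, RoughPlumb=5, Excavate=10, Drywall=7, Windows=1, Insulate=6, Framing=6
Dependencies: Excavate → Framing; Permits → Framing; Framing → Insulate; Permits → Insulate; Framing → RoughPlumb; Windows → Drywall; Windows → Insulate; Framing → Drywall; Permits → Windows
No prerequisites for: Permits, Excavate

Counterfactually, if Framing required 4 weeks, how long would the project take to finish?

23

The binding path is Permits→Framing→Drywall = 12+6+7 = 25; finish at 25 weeks.
Since Framing is critical, the -2 change carries straight to that chain (now 23 weeks).
That remains the longest chain; total 23 weeks.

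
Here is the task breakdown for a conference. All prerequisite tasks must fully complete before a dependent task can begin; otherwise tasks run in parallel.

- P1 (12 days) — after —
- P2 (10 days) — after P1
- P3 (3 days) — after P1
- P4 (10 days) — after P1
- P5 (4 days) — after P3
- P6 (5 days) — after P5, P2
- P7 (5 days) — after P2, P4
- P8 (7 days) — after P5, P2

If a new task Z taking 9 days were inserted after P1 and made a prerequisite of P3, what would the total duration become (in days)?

35

Originally the project takes 29 days.
With Z inserted, P3 now waits for max(P1, Z).
New critical path: P1→Z→P3→P5→P8 = 12+9+3+4+7 = 35 ⇒ 35 days.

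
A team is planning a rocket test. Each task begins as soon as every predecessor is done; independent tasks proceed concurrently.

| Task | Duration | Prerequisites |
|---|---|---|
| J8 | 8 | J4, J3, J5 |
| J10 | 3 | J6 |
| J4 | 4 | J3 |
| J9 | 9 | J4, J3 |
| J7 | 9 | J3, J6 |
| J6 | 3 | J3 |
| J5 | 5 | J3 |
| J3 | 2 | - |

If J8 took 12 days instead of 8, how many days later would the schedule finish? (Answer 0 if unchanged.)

Actual critical path: J3→J5→J8 = 2+5+8 = 15 ⇒ 15 days.
J8 is on the critical path; changing it to 12 makes that path 19 days.
The critical path is still J3→J5→J8; finish is now 19 days.
Change in finish: 19 − 15 = +4 days.

4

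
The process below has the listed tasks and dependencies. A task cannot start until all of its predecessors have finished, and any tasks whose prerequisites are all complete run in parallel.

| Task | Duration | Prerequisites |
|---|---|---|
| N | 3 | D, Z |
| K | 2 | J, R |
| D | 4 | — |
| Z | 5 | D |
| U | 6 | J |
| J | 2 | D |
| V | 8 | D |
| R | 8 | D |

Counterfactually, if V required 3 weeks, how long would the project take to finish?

14

The binding path is D→R→K = 4+8+2 = 14; finish at 14 weeks.
The longest path through V is only 12 weeks, so V has float 2.
The critical path is still D→R→K; finish is now 14 weeks.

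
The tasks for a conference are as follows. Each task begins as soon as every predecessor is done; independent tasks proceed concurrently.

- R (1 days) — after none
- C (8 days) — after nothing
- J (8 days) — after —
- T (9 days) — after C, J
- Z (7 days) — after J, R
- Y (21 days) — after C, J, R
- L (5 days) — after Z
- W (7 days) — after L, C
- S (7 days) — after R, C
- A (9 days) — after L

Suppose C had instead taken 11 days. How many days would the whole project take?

Critical path before the change: C→Y = 8+21 = 29 giving 29 days.
C is on the critical path; changing it to 11 makes that path 32 days.
The critical path is still C→Y; finish is now 32 days.

32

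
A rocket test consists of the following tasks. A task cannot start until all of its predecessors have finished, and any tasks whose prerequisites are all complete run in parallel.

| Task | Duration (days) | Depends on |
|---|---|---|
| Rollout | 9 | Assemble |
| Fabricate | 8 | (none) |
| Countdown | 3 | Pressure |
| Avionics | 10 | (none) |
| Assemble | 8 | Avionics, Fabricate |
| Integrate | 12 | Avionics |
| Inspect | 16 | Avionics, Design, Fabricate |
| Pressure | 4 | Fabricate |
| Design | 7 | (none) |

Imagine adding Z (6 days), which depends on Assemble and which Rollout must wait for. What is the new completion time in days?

33

Originally the rocket test takes 27 days.
With Z inserted, Rollout now waits for max(Assemble, Z).
New critical path: Avionics→Assemble→Z→Rollout = 10+8+6+9 = 33 ⇒ 33 days.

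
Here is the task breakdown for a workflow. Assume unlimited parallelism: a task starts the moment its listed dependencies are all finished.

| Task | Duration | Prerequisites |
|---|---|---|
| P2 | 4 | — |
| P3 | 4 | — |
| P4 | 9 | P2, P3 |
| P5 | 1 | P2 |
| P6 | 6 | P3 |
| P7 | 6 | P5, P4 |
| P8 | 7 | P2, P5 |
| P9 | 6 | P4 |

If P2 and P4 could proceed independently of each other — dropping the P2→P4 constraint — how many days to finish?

Before: longest chain P2→P4→P7 = 4+9+6 = 19, finish 19.
Dropping P2→P4 doesn't change P4's earliest start (4); another predecessor still binds.
The longest chain is now P3→P4→P7 = 4+9+6 = 19, so the workflow takes 19 days.

19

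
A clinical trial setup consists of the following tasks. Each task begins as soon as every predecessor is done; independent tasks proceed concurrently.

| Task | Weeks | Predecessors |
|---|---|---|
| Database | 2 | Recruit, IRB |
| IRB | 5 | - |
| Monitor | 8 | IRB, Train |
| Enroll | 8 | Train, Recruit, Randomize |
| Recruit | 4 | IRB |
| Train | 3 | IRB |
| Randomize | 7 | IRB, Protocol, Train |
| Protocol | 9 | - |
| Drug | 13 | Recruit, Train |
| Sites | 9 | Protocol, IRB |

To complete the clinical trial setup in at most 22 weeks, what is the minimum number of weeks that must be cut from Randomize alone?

Current finish: 24 weeks; target: 22.
Randomize is on every critical path, so each week cut from Randomize cuts the finish by one (this holds down to a finish of 22).
Need 24 − 22 = 2 weeks off Randomize → Randomize becomes 5 weeks, finish becomes 22.

2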